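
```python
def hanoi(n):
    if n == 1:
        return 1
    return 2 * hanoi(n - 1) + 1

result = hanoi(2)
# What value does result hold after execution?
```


hanoi(2)
= 2 * hanoi(1) + 1
Now compute bottom-up:
hanoi(1) = 1
hanoi(2) = 2 * 1 + 1 = 3
= 3


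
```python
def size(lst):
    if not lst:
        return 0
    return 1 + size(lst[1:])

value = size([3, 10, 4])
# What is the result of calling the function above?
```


size([3, 10, 4])
= 1 + size([10, 4])
= 1 + 1 + size([4])
= 1 + 1 + 1 + size([])
= 1 + 1 + 1 + 0
= 3


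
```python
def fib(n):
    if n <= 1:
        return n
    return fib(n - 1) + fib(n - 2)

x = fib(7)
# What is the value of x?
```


fib(7)
= fib(6) + fib(5)
= (fib(5) + fib(4)) + fib(5)
Computing bottom-up: fib(0)=0, fib(1)=1, fib(2)=1, fib(3)=2, fib(4)=3, fib(5)=5, fib(6)=8, fib(7)=13
= 13


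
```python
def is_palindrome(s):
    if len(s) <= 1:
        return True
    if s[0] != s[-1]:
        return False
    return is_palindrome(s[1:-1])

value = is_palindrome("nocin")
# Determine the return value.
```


is_palindrome("nocin")
"nocin": s[0]='n' == s[-1]='n' -> is_palindrome("oci")
"oci": s[0]='o' != s[-1]='i' -> False
= False


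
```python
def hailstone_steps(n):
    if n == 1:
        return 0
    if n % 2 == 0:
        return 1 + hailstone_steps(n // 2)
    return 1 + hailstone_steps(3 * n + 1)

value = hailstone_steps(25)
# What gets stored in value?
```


hailstone_steps(25)
25 is odd -> 3*25+1 = 76 -> hailstone_steps(76)
76 is even -> hailstone_steps(38)
38 is even -> hailstone_steps(19)
19 is odd -> 3*19+1 = 58 -> hailstone_steps(58)
58 is even -> hailstone_steps(29)
29 is odd -> 3*29+1 = 88 -> hailstone_steps(88)
88 is even -> hailstone_steps(44)
44 is even -> hailstone_steps(22)
22 is even -> hailstone_steps(11)
11 is odd -> 3*11+1 = 34 -> hailstone_steps(34)
34 is even -> hailstone_steps(17)
17 is odd -> 3*17+1 = 52 -> hailstone_steps(52)
52 is even -> hailstone_steps(26)
26 is even -> hailstone_steps(13)
13 is odd -> 3*13+1 = 40 -> hailstone_steps(40)
40 is even -> hailstone_steps(20)
20 is even -> hailstone_steps(10)
10 is even -> hailstone_steps(5)
5 is odd -> 3*5+1 = 16 -> hailstone_steps(16)
16 is even -> hailstone_steps(8)
8 is even -> hailstone_steps(4)
4 is even -> hailstone_steps(2)
2 is even -> hailstone_steps(1)
Reached 1 after 23 steps
= 23


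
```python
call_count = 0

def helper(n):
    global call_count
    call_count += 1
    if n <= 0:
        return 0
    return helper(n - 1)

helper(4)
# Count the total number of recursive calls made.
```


helper(4) calls helper(3) calls ... calls helper(0)
Total calls: 4 + 1 (for base case) = 5


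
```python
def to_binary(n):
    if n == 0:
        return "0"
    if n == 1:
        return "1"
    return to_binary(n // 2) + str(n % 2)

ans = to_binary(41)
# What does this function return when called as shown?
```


to_binary(41)
= to_binary(20) + "1"
= to_binary(10) + "0" + "1"
= to_binary(5) + "0" + "0" + "1"
= to_binary(2) + "1" + "0" + "0" + "1"
= to_binary(1) + "0" + "1" + "0" + "0" + "1"
= "1" + "0" + "1" + "0" + "0" + "1"
= "101001"


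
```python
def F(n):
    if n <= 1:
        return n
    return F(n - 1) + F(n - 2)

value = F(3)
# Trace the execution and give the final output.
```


F(3)
= F(2) + F(1)
Computing bottom-up: F(0)=0, F(1)=1, F(2)=1, F(3)=2
= 2


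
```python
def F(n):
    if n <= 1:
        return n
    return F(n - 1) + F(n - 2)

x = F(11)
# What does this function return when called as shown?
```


F(11)
= F(10) + F(9)
= (F(9) + F(8)) + F(9)
Computing bottom-up: F(0)=0, F(1)=1, F(2)=1, F(3)=2, F(4)=3, F(5)=5, F(6)=8, F(7)=13, F(8)=21, F(9)=34, F(10)=55, F(11)=89
= 89


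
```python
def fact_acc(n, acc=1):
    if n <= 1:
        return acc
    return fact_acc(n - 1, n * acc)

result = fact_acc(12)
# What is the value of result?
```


fact_acc(12, 1)
= fact_acc(11, 12 * 1) = fact_acc(11, 12)
= fact_acc(10, 11 * 12) = fact_acc(10, 132)
= fact_acc(9, 10 * 132) = fact_acc(9, 1320)
= fact_acc(8, 9 * 1320) = fact_acc(8, 11880)
= fact_acc(7, 8 * 11880) = fact_acc(7, 95040)
= fact_acc(6, 7 * 95040) = fact_acc(6, 665280)
= fact_acc(5, 6 * 665280) = fact_acc(5, 3991680)
= fact_acc(4, 5 * 3991680) = fact_acc(4, 19958400)
= fact_acc(3, 4 * 19958400) = fact_acc(3, 79833600)
= fact_acc(2, 3 * 79833600) = fact_acc(2, 239500800)
= fact_acc(1, 2 * 239500800) = fact_acc(1, 479001600)
n <= 1, return acc = 479001600


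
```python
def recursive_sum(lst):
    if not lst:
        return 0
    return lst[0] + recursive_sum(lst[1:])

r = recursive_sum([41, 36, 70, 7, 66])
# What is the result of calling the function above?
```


recursive_sum([41, 36, 70, 7, 66])
= 41 + recursive_sum([36, 70, 7, 66])
= 41 + 36 + recursive_sum([70, 7, 66])
= 41 + 36 + 70 + recursive_sum([7, 66])
= 41 + 36 + 70 + 7 + recursive_sum([66])
= 41 + 36 + 70 + 7 + 66 + recursive_sum([])
= 41 + 36 + 70 + 7 + 66 + 0
= 220


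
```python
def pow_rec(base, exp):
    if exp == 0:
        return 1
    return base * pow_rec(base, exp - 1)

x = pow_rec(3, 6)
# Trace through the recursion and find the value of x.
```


pow_rec(3, 6)
= 3 * pow_rec(3, 5)
= 3 * 3 * pow_rec(3, 4)
= 3 * 3 * 3 * pow_rec(3, 3)
= 3 * 3 * 3 * 3 * pow_rec(3, 2)
= 3 * 3 * 3 * 3 * 3 * pow_rec(3, 1)
= 3 * 3 * 3 * 3 * 3 * 3 * pow_rec(3, 0)
= 3 * 3 * 3 * 3 * 3 * 3 * 1
= 729


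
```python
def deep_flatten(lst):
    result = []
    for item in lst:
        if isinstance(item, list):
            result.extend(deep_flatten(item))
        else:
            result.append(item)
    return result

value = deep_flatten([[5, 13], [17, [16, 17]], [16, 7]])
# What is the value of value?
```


deep_flatten([[5, 13], [17, [16, 17]], [16, 7]])
Processing each element:
  [5, 13] is a list -> deep_flatten recursively -> [5, 13]
  [17, [16, 17]] is a list -> deep_flatten recursively -> [17, 16, 17]
  [16, 7] is a list -> deep_flatten recursively -> [16, 7]
= [5, 13, 17, 16, 17, 16, 7]


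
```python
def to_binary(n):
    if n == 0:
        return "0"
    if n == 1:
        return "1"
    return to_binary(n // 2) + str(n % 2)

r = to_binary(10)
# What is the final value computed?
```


to_binary(10)
= to_binary(5) + "0"
= to_binary(2) + "1" + "0"
= to_binary(1) + "0" + "1" + "0"
= "1" + "0" + "1" + "0"
= "1010"


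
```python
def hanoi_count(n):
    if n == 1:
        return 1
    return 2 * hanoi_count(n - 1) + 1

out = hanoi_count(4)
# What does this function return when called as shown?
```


hanoi_count(4)
= 2 * hanoi_count(3) + 1
= 2 * (2 * hanoi_count(2) + 1) + 1
= 2 * (2 * (2 * hanoi_count(1) + 1) + 1) + 1
Now compute bottom-up:
hanoi_count(1) = 1
hanoi_count(2) = 2 * 1 + 1 = 3
hanoi_count(3) = 2 * 3 + 1 = 7
hanoi_count(4) = 2 * 7 + 1 = 15
= 15


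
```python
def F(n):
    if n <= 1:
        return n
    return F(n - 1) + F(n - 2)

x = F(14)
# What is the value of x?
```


F(14)
= F(13) + F(12)
= (F(12) + F(11)) + F(12)
Computing bottom-up: F(0)=0, F(1)=1, F(2)=1, F(3)=2, F(4)=3, F(5)=5, F(6)=8, F(7)=13, F(8)=21, F(9)=34, F(10)=55, F(11)=89, F(12)=144, F(13)=233, F(14)=377
= 377


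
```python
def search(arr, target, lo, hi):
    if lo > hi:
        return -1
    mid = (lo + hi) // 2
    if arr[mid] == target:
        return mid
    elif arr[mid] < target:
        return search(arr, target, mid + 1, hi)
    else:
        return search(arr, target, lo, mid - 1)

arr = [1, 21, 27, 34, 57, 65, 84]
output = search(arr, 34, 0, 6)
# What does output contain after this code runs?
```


search(arr, 34, 0, 6)
lo=0, hi=6, mid=3, arr[mid]=34
arr[3] == 34, found at index 3
= 3


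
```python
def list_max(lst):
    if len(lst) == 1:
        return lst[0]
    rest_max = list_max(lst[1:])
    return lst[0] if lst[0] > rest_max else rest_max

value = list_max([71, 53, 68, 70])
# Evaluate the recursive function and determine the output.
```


list_max([71, 53, 68, 70])
= compare 71 with list_max([53, 68, 70])
= compare 53 with list_max([68, 70])
= compare 68 with list_max([70])
Base: list_max([70]) = 70
compare 68 with 70: max = 70
compare 53 with 70: max = 70
compare 71 with 70: max = 71
= 71


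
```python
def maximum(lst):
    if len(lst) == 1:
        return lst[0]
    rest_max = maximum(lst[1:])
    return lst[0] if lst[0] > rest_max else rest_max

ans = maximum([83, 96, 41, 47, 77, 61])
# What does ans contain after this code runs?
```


maximum([83, 96, 41, 47, 77, 61])
= compare 83 with maximum([96, 41, 47, 77, 61])
= compare 96 with maximum([41, 47, 77, 61])
= compare 41 with maximum([47, 77, 61])
= compare 47 with maximum([77, 61])
= compare 77 with maximum([61])
Base: maximum([61]) = 61
compare 77 with 61: max = 77
compare 47 with 77: max = 77
compare 41 with 77: max = 77
compare 96 with 77: max = 96
compare 83 with 96: max = 96
= 96


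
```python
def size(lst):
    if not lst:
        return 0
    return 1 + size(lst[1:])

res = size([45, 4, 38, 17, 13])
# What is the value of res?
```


size([45, 4, 38, 17, 13])
= 1 + size([4, 38, 17, 13])
= 1 + 1 + size([38, 17, 13])
= 1 + 1 + 1 + size([17, 13])
= 1 + 1 + 1 + 1 + size([13])
= 1 + 1 + 1 + 1 + 1 + size([])
= 1 + 1 + 1 + 1 + 1 + 0
= 5


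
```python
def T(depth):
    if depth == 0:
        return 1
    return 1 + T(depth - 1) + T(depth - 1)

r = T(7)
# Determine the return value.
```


T(7)
= 1 + T(6) + T(6)
= 1 + 2 * T(6)
T(k) = 2^(k+1) - 1
T(0) = 1
T(1) = 3
T(2) = 7
T(3) = 15
T(4) = 31
T(7) = 2^8 - 1 = 255


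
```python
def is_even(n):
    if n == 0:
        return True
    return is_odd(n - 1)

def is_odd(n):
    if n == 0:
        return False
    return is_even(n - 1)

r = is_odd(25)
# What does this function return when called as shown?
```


is_odd(25)
= is_even(24)
= is_odd(23)
= is_even(22)
= is_odd(21)
= is_even(20)
= is_odd(19)
= is_even(18)
= is_odd(17)
= is_even(16)
= is_odd(15)
= is_even(14)
= is_odd(13)
= is_even(12)
= is_odd(11)
= is_even(10)
= is_odd(9)
= is_even(8)
= is_odd(7)
= is_even(6)
= is_odd(5)
= is_even(4)
= is_odd(3)
= is_even(2)
= is_odd(1)
= is_even(0)
n == 0: return True
= True


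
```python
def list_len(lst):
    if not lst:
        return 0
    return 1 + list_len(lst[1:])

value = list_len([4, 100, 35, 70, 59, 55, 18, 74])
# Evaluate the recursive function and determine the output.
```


list_len([4, 100, 35, 70, 59, 55, 18, 74])
= 1 + list_len([100, 35, 70, 59, 55, 18, 74])
= 1 + 1 + list_len([35, 70, 59, 55, 18, 74])
= 1 + 1 + 1 + list_len([70, 59, 55, 18, 74])
= 1 + 1 + 1 + 1 + list_len([59, 55, 18, 74])
= 1 + 1 + 1 + 1 + 1 + list_len([55, 18, 74])
= 1 + 1 + 1 + 1 + 1 + 1 + list_len([18, 74])
= 1 + 1 + 1 + 1 + 1 + 1 + 1 + list_len([74])
= 1 + 1 + 1 + 1 + 1 + 1 + 1 + 1 + list_len([])
= 1 + 1 + 1 + 1 + 1 + 1 + 1 + 1 + 0
= 8


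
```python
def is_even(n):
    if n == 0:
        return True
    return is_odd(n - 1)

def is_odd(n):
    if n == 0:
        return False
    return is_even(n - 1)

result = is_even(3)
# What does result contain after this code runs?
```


is_even(3)
= is_odd(2)
= is_even(1)
= is_odd(0)
n == 0: return False
= False


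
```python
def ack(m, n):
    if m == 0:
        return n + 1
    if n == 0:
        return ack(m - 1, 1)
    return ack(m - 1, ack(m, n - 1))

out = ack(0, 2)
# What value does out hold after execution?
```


ack(0, 2)
m == 0: return 2 + 1 = 3
= 3


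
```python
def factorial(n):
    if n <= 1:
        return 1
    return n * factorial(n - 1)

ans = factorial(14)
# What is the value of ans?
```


factorial(14)
= 14 * factorial(13)
= 14 * 13 * factorial(12)
= 14 * 13 * 12 * factorial(11)
= 14 * 13 * 12 * 11 * factorial(10)
= 14 * 13 * 12 * 11 * 10 * factorial(9)
= 14 * 13 * 12 * 11 * 10 * 9 * factorial(8)
= 14 * 13 * 12 * 11 * 10 * 9 * 8 * factorial(7)
= 14 * 13 * 12 * 11 * 10 * 9 * 8 * 7 * factorial(6)
= 14 * 13 * 12 * 11 * 10 * 9 * 8 * 7 * 6 * factorial(5)
= 14 * 13 * 12 * 11 * 10 * 9 * 8 * 7 * 6 * 5 * factorial(4)
= 14 * 13 * 12 * 11 * 10 * 9 * 8 * 7 * 6 * 5 * 4 * factorial(3)
= 14 * 13 * 12 * 11 * 10 * 9 * 8 * 7 * 6 * 5 * 4 * 3 * factorial(2)
= 14 * 13 * 12 * 11 * 10 * 9 * 8 * 7 * 6 * 5 * 4 * 3 * 2 * factorial(1)
= 14 * 13 * 12 * 11 * 10 * 9 * 8 * 7 * 6 * 5 * 4 * 3 * 2 * 1
= 87178291200


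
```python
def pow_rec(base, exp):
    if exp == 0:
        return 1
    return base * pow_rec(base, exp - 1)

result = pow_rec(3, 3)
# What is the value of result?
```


pow_rec(3, 3)
= 3 * pow_rec(3, 2)
= 3 * 3 * pow_rec(3, 1)
= 3 * 3 * 3 * pow_rec(3, 0)
= 3 * 3 * 3 * 1
= 27


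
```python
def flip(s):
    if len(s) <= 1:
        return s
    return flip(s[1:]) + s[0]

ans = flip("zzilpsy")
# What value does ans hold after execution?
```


flip("zzilpsy")
= flip("zilpsy") + "z"
= flip("ilpsy") + "z" + "z"
= flip("lpsy") + "i" + "z" + "z"
= flip("psy") + "l" + "i" + "z" + "z"
= flip("sy") + "p" + "l" + "i" + "z" + "z"
= flip("y") + "s" + "p" + "l" + "i" + "z" + "z"
= "y" + "s" + "p" + "l" + "i" + "z" + "z"
= "ysplizz"


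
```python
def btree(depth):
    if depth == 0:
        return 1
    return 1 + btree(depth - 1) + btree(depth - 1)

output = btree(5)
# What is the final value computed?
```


btree(5)
= 1 + btree(4) + btree(4)
= 1 + 2 * btree(4)
btree(k) = 2^(k+1) - 1
btree(0) = 1
btree(1) = 3
btree(2) = 7
btree(3) = 15
btree(4) = 31
btree(5) = 2^6 - 1 = 63


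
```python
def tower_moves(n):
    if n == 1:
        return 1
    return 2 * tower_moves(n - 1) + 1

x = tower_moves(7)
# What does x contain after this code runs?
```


tower_moves(7)
= 2 * tower_moves(6) + 1
= 2 * (2 * tower_moves(5) + 1) + 1
= 2 * (2 * (2 * tower_moves(4) + 1) + 1) + 1
= 2 * (2 * (2 * (2 * tower_moves(3) + 1) + 1) + 1) + 1
= 2 * (2 * (2 * (2 * (2 * tower_moves(2) + 1) + 1) + 1) + 1) + 1
= 2 * (2 * (2 * (2 * (2 * (2 * tower_moves(1) + 1) + 1) + 1) + 1) + 1) + 1
Now compute bottom-up:
tower_moves(1) = 1
tower_moves(2) = 2 * 1 + 1 = 3
tower_moves(3) = 2 * 3 + 1 = 7
tower_moves(4) = 2 * 7 + 1 = 15
tower_moves(5) = 2 * 15 + 1 = 31
tower_moves(6) = 2 * 31 + 1 = 63
tower_moves(7) = 2 * 63 + 1 = 127
= 127


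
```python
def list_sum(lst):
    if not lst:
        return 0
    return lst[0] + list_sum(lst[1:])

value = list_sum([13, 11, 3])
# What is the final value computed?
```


list_sum([13, 11, 3])
= 13 + list_sum([11, 3])
= 13 + 11 + list_sum([3])
= 13 + 11 + 3 + list_sum([])
= 13 + 11 + 3 + 0
= 27


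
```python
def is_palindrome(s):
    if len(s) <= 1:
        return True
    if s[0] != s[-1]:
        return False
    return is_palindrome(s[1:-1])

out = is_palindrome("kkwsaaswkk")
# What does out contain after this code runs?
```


is_palindrome("kkwsaaswkk")
"kkwsaaswkk": s[0]='k' == s[-1]='k' -> is_palindrome("kwsaaswk")
"kwsaaswk": s[0]='k' == s[-1]='k' -> is_palindrome("wsaasw")
"wsaasw": s[0]='w' == s[-1]='w' -> is_palindrome("saas")
"saas": s[0]='s' == s[-1]='s' -> is_palindrome("aa")
"aa": s[0]='a' == s[-1]='a' -> is_palindrome("")
"": len <= 1 -> True
= True


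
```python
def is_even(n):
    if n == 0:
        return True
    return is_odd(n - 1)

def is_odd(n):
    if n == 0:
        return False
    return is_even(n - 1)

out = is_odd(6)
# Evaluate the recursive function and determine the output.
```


is_odd(6)
= is_even(5)
= is_odd(4)
= is_even(3)
= is_odd(2)
= is_even(1)
= is_odd(0)
n == 0: return False
= False


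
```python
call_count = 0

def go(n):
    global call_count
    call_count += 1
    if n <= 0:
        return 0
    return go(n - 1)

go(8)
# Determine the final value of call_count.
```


go(8) calls go(7) calls ... calls go(0)
Total calls: 8 + 1 (for base case) = 9


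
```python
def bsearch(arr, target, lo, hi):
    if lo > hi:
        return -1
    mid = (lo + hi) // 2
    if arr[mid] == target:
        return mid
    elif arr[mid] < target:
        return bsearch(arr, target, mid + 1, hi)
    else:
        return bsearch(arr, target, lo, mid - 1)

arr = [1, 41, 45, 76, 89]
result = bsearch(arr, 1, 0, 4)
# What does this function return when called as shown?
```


bsearch(arr, 1, 0, 4)
lo=0, hi=4, mid=2, arr[mid]=45
45 > 1, search left half
lo=0, hi=1, mid=0, arr[mid]=1
arr[0] == 1, found at index 0
= 0


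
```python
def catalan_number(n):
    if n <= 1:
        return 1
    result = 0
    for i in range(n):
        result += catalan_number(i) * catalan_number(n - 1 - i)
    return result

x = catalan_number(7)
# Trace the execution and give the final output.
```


catalan_number(7)
= sum of catalan_number(i) * catalan_number(7-1-i) for i in 0..6
First compute sub-values bottom-up:
  catalan_number(0) = 1, catalan_number(1) = 1
  catalan_number(2) = 1*1 + 1*1 = 2
  catalan_number(3) = 1*2 + 1*1 + 2*1 = 5
  catalan_number(4) = 1*5 + 1*2 + 2*1 + 5*1 = 14
  catalan_number(5) = 1*14 + 1*5 + 2*2 + 5*1 + 14*1 = 42
  catalan_number(6) = 1*42 + 1*14 + 2*5 + 5*2 + 14*1 + 42*1 = 132
Now catalan_number(7):
  catalan_number(0)*catalan_number(6) = 1*132 = 132
  catalan_number(1)*catalan_number(5) = 1*42 = 42
  catalan_number(2)*catalan_number(4) = 2*14 = 28
  catalan_number(3)*catalan_number(3) = 5*5 = 25
  catalan_number(4)*catalan_number(2) = 14*2 = 28
  catalan_number(5)*catalan_number(1) = 42*1 = 42
  catalan_number(6)*catalan_number(0) = 132*1 = 132
= 132 + 42 + 28 + 25 + 28 + 42 + 132
= 429


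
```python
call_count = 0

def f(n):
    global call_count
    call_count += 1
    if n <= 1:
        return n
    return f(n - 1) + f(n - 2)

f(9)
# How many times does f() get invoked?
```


f(9) calls f(8) and f(7); each non-base call branches into two more.
Let C(k) = total number of calls made by f(k), including the call to f(k) itself.
Base cases: C(0) = 1, C(1) = 1
Recurrence: C(k) = 1 + C(k-1) + C(k-2)
  C(2) = 1 + C(1) + C(0) = 1 + 1 + 1 = 3
  C(3) = 1 + C(2) + C(1) = 1 + 3 + 1 = 5
  C(4) = 1 + C(3) + C(2) = 1 + 5 + 3 = 9
  C(5) = 1 + C(4) + C(3) = 1 + 9 + 5 = 15
  C(6) = 1 + C(5) + C(4) = 1 + 15 + 9 = 25
  C(7) = 1 + C(6) + C(5) = 1 + 25 + 15 = 41
  C(8) = 1 + C(7) + C(6) = 1 + 41 + 25 = 67
  C(9) = 1 + C(8) + C(7) = 1 + 67 + 41 = 109
Total calls = C(9) = 109


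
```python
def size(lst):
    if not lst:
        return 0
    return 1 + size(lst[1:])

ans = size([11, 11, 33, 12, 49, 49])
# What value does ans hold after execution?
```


size([11, 11, 33, 12, 49, 49])
= 1 + size([11, 33, 12, 49, 49])
= 1 + 1 + size([33, 12, 49, 49])
= 1 + 1 + 1 + size([12, 49, 49])
= 1 + 1 + 1 + 1 + size([49, 49])
= 1 + 1 + 1 + 1 + 1 + size([49])
= 1 + 1 + 1 + 1 + 1 + 1 + size([])
= 1 + 1 + 1 + 1 + 1 + 1 + 0
= 6


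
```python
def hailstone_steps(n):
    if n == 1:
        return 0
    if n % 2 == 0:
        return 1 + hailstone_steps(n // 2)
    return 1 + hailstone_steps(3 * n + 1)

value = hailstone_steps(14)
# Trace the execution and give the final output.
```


hailstone_steps(14)
14 is even -> hailstone_steps(7)
7 is odd -> 3*7+1 = 22 -> hailstone_steps(22)
22 is even -> hailstone_steps(11)
11 is odd -> 3*11+1 = 34 -> hailstone_steps(34)
34 is even -> hailstone_steps(17)
17 is odd -> 3*17+1 = 52 -> hailstone_steps(52)
52 is even -> hailstone_steps(26)
26 is even -> hailstone_steps(13)
13 is odd -> 3*13+1 = 40 -> hailstone_steps(40)
40 is even -> hailstone_steps(20)
20 is even -> hailstone_steps(10)
10 is even -> hailstone_steps(5)
5 is odd -> 3*5+1 = 16 -> hailstone_steps(16)
16 is even -> hailstone_steps(8)
8 is even -> hailstone_steps(4)
4 is even -> hailstone_steps(2)
2 is even -> hailstone_steps(1)
Reached 1 after 17 steps
= 17


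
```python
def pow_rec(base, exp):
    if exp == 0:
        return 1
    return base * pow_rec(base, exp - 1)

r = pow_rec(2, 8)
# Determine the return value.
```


pow_rec(2, 8)
= 2 * pow_rec(2, 7)
= 2 * 2 * pow_rec(2, 6)
= 2 * 2 * 2 * pow_rec(2, 5)
= 2 * 2 * 2 * 2 * pow_rec(2, 4)
= 2 * 2 * 2 * 2 * 2 * pow_rec(2, 3)
= 2 * 2 * 2 * 2 * 2 * 2 * pow_rec(2, 2)
= 2 * 2 * 2 * 2 * 2 * 2 * 2 * pow_rec(2, 1)
= 2 * 2 * 2 * 2 * 2 * 2 * 2 * 2 * pow_rec(2, 0)
= 2 * 2 * 2 * 2 * 2 * 2 * 2 * 2 * 1
= 256


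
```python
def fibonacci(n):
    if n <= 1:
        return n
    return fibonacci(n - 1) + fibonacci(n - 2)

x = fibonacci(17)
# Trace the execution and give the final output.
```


fibonacci(17)
= fibonacci(16) + fibonacci(15)
= (fibonacci(15) + fibonacci(14)) + fibonacci(15)
Computing bottom-up: fibonacci(0)=0, fibonacci(1)=1, fibonacci(2)=1, fibonacci(3)=2, fibonacci(4)=3, fibonacci(5)=5, fibonacci(6)=8, fibonacci(7)=13, fibonacci(8)=21, fibonacci(9)=34, fibonacci(10)=55, fibonacci(11)=89, fibonacci(12)=144, fibonacci(13)=233, fibonacci(14)=377, fibonacci(15)=610, fibonacci(16)=987, fibonacci(17)=1597
= 1597


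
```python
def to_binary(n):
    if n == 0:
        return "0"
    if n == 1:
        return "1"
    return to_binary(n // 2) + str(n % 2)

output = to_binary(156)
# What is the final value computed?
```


to_binary(156)
= to_binary(78) + "0"
= to_binary(39) + "0" + "0"
= to_binary(19) + "1" + "0" + "0"
= to_binary(9) + "1" + "1" + "0" + "0"
= to_binary(4) + "1" + "1" + "1" + "0" + "0"
= to_binary(2) + "0" + "1" + "1" + "1" + "0" + "0"
= to_binary(1) + "0" + "0" + "1" + "1" + "1" + "0" + "0"
= "1" + "0" + "0" + "1" + "1" + "1" + "0" + "0"
= "10011100"


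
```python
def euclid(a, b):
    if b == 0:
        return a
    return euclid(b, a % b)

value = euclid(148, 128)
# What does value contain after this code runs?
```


euclid(148, 128)
= euclid(128, 148 % 128) = euclid(128, 20)
= euclid(20, 128 % 20) = euclid(20, 8)
= euclid(8, 20 % 8) = euclid(8, 4)
= euclid(4, 8 % 4) = euclid(4, 0)
b == 0, return a = 4


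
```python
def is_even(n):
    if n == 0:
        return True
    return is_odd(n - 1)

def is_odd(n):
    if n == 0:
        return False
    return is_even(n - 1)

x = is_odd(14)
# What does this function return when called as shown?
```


is_odd(14)
= is_even(13)
= is_odd(12)
= is_even(11)
= is_odd(10)
= is_even(9)
= is_odd(8)
= is_even(7)
= is_odd(6)
= is_even(5)
= is_odd(4)
= is_even(3)
= is_odd(2)
= is_even(1)
= is_odd(0)
n == 0: return False
= False


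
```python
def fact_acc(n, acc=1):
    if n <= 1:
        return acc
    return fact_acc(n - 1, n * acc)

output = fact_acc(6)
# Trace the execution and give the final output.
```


fact_acc(6, 1)
= fact_acc(5, 6 * 1) = fact_acc(5, 6)
= fact_acc(4, 5 * 6) = fact_acc(4, 30)
= fact_acc(3, 4 * 30) = fact_acc(3, 120)
= fact_acc(2, 3 * 120) = fact_acc(2, 360)
= fact_acc(1, 2 * 360) = fact_acc(1, 720)
n <= 1, return acc = 720


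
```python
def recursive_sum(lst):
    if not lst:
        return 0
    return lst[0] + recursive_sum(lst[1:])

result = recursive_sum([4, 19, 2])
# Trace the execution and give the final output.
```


recursive_sum([4, 19, 2])
= 4 + recursive_sum([19, 2])
= 4 + 19 + recursive_sum([2])
= 4 + 19 + 2 + recursive_sum([])
= 4 + 19 + 2 + 0
= 25


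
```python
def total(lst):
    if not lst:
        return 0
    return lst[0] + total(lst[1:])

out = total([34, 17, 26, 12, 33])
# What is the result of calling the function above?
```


total([34, 17, 26, 12, 33])
= 34 + total([17, 26, 12, 33])
= 34 + 17 + total([26, 12, 33])
= 34 + 17 + 26 + total([12, 33])
= 34 + 17 + 26 + 12 + total([33])
= 34 + 17 + 26 + 12 + 33 + total([])
= 34 + 17 + 26 + 12 + 33 + 0
= 122


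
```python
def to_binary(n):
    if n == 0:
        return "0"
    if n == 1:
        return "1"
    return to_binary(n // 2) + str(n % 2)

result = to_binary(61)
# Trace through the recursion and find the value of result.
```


to_binary(61)
= to_binary(30) + "1"
= to_binary(15) + "0" + "1"
= to_binary(7) + "1" + "0" + "1"
= to_binary(3) + "1" + "1" + "0" + "1"
= to_binary(1) + "1" + "1" + "1" + "0" + "1"
= "1" + "1" + "1" + "1" + "0" + "1"
= "111101"


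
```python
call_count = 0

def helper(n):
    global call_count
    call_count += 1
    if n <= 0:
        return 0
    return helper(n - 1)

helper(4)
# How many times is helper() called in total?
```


helper(4) calls helper(3) calls ... calls helper(0)
Total calls: 4 + 1 (for base case) = 5


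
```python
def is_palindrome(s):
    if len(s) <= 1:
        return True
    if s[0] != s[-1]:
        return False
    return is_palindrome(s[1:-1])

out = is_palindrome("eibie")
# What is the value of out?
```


is_palindrome("eibie")
"eibie": s[0]='e' == s[-1]='e' -> is_palindrome("ibi")
"ibi": s[0]='i' == s[-1]='i' -> is_palindrome("b")
"b": len <= 1 -> True
= True


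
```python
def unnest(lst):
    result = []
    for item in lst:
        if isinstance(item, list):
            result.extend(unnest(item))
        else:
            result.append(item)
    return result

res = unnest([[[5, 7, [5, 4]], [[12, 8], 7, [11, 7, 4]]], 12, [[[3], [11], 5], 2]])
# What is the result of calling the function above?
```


unnest([[[5, 7, [5, 4]], [[12, 8], 7, [11, 7, 4]]], 12, [[[3], [11], 5], 2]])
Processing each element:
  [[5, 7, [5, 4]], [[12, 8], 7, [11, 7, 4]]] is a list -> unnest recursively -> [5, 7, 5, 4, 12, 8, 7, 11, 7, 4]
  12 is not a list -> append 12
  [[[3], [11], 5], 2] is a list -> unnest recursively -> [3, 11, 5, 2]
= [5, 7, 5, 4, 12, 8, 7, 11, 7, 4, 12, 3, 11, 5, 2]


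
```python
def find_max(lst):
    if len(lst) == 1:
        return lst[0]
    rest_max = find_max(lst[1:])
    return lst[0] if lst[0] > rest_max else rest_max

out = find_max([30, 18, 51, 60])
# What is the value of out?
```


find_max([30, 18, 51, 60])
= compare 30 with find_max([18, 51, 60])
= compare 18 with find_max([51, 60])
= compare 51 with find_max([60])
Base: find_max([60]) = 60
compare 51 with 60: max = 60
compare 18 with 60: max = 60
compare 30 with 60: max = 60
= 60


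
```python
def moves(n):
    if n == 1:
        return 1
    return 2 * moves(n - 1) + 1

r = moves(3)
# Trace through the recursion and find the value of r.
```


moves(3)
= 2 * moves(2) + 1
= 2 * (2 * moves(1) + 1) + 1
Now compute bottom-up:
moves(1) = 1
moves(2) = 2 * 1 + 1 = 3
moves(3) = 2 * 3 + 1 = 7
= 7


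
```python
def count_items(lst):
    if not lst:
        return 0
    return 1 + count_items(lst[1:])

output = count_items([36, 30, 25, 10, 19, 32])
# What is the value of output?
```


count_items([36, 30, 25, 10, 19, 32])
= 1 + count_items([30, 25, 10, 19, 32])
= 1 + 1 + count_items([25, 10, 19, 32])
= 1 + 1 + 1 + count_items([10, 19, 32])
= 1 + 1 + 1 + 1 + count_items([19, 32])
= 1 + 1 + 1 + 1 + 1 + count_items([32])
= 1 + 1 + 1 + 1 + 1 + 1 + count_items([])
= 1 + 1 + 1 + 1 + 1 + 1 + 0
= 6


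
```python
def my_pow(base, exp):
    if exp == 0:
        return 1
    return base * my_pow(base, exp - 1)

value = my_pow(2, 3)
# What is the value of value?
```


my_pow(2, 3)
= 2 * my_pow(2, 2)
= 2 * 2 * my_pow(2, 1)
= 2 * 2 * 2 * my_pow(2, 0)
= 2 * 2 * 2 * 1
= 8


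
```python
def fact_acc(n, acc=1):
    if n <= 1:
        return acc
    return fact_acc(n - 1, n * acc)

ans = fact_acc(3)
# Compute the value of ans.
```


fact_acc(3, 1)
= fact_acc(2, 3 * 1) = fact_acc(2, 3)
= fact_acc(1, 2 * 3) = fact_acc(1, 6)
n <= 1, return acc = 6


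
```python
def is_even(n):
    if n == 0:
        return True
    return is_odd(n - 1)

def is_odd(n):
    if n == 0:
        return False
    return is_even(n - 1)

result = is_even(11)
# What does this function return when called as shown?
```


is_even(11)
= is_odd(10)
= is_even(9)
= is_odd(8)
= is_even(7)
= is_odd(6)
= is_even(5)
= is_odd(4)
= is_even(3)
= is_odd(2)
= is_even(1)
= is_odd(0)
n == 0: return False
= False


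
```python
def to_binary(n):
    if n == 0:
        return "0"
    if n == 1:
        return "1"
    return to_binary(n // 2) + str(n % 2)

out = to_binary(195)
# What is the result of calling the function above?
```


to_binary(195)
= to_binary(97) + "1"
= to_binary(48) + "1" + "1"
= to_binary(24) + "0" + "1" + "1"
= to_binary(12) + "0" + "0" + "1" + "1"
= to_binary(6) + "0" + "0" + "0" + "1" + "1"
= to_binary(3) + "0" + "0" + "0" + "0" + "1" + "1"
= to_binary(1) + "1" + "0" + "0" + "0" + "0" + "1" + "1"
= "1" + "1" + "0" + "0" + "0" + "0" + "1" + "1"
= "11000011"


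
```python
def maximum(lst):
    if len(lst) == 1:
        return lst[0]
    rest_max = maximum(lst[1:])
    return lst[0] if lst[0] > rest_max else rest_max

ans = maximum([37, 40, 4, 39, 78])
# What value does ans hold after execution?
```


maximum([37, 40, 4, 39, 78])
= compare 37 with maximum([40, 4, 39, 78])
= compare 40 with maximum([4, 39, 78])
= compare 4 with maximum([39, 78])
= compare 39 with maximum([78])
Base: maximum([78]) = 78
compare 39 with 78: max = 78
compare 4 with 78: max = 78
compare 40 with 78: max = 78
compare 37 with 78: max = 78
= 78


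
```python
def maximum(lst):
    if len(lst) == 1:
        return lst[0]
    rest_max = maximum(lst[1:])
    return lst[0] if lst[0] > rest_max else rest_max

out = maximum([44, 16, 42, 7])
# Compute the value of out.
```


maximum([44, 16, 42, 7])
= compare 44 with maximum([16, 42, 7])
= compare 16 with maximum([42, 7])
= compare 42 with maximum([7])
Base: maximum([7]) = 7
compare 42 with 7: max = 42
compare 16 with 42: max = 42
compare 44 with 42: max = 44
= 44


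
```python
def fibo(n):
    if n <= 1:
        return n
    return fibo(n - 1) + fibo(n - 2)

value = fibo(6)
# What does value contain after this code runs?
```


fibo(6)
= fibo(5) + fibo(4)
= (fibo(4) + fibo(3)) + fibo(4)
Computing bottom-up: fibo(0)=0, fibo(1)=1, fibo(2)=1, fibo(3)=2, fibo(4)=3, fibo(5)=5, fibo(6)=8
= 8


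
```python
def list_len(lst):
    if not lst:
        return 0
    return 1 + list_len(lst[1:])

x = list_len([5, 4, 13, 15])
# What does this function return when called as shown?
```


list_len([5, 4, 13, 15])
= 1 + list_len([4, 13, 15])
= 1 + 1 + list_len([13, 15])
= 1 + 1 + 1 + list_len([15])
= 1 + 1 + 1 + 1 + list_len([])
= 1 + 1 + 1 + 1 + 0
= 4


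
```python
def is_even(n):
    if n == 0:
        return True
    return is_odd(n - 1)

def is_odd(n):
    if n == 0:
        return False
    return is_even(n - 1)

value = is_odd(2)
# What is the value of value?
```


is_odd(2)
= is_even(1)
= is_odd(0)
n == 0: return False
= False


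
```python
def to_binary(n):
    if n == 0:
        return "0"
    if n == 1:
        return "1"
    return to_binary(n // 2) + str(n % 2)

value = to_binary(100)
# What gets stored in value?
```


to_binary(100)
= to_binary(50) + "0"
= to_binary(25) + "0" + "0"
= to_binary(12) + "1" + "0" + "0"
= to_binary(6) + "0" + "1" + "0" + "0"
= to_binary(3) + "0" + "0" + "1" + "0" + "0"
= to_binary(1) + "1" + "0" + "0" + "1" + "0" + "0"
= "1" + "1" + "0" + "0" + "1" + "0" + "0"
= "1100100"


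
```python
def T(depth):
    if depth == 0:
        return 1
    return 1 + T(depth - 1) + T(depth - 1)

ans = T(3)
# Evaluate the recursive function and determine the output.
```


T(3)
= 1 + T(2) + T(2)
= 1 + 2 * T(2)
T(k) = 2^(k+1) - 1
T(0) = 1
T(1) = 3
T(2) = 7
T(3) = 15
T(3) = 2^4 - 1 = 15


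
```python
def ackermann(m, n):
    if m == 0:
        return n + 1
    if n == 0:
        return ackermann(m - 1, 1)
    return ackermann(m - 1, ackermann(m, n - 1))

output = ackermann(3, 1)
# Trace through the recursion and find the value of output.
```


ackermann(3, 1)
= ackermann(2, ackermann(3, 0))
First compute ackermann(3, 0) = 5
= ackermann(2, 5)
= 13


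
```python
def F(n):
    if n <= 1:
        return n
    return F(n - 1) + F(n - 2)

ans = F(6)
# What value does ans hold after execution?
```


F(6)
= F(5) + F(4)
= (F(4) + F(3)) + F(4)
Computing bottom-up: F(0)=0, F(1)=1, F(2)=1, F(3)=2, F(4)=3, F(5)=5, F(6)=8
= 8


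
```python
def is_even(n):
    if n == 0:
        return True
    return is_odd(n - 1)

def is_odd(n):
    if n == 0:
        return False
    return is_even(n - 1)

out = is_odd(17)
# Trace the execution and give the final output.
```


is_odd(17)
= is_even(16)
= is_odd(15)
= is_even(14)
= is_odd(13)
= is_even(12)
= is_odd(11)
= is_even(10)
= is_odd(9)
= is_even(8)
= is_odd(7)
= is_even(6)
= is_odd(5)
= is_even(4)
= is_odd(3)
= is_even(2)
= is_odd(1)
= is_even(0)
n == 0: return True
= True


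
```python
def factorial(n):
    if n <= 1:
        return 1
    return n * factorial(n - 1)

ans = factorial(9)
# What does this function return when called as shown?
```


factorial(9)
= 9 * factorial(8)
= 9 * 8 * factorial(7)
= 9 * 8 * 7 * factorial(6)
= 9 * 8 * 7 * 6 * factorial(5)
= 9 * 8 * 7 * 6 * 5 * factorial(4)
= 9 * 8 * 7 * 6 * 5 * 4 * factorial(3)
= 9 * 8 * 7 * 6 * 5 * 4 * 3 * factorial(2)
= 9 * 8 * 7 * 6 * 5 * 4 * 3 * 2 * factorial(1)
= 9 * 8 * 7 * 6 * 5 * 4 * 3 * 2 * 1
= 362880


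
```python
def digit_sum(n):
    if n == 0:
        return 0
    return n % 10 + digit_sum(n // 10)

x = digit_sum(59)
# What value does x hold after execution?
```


digit_sum(59)
= 9 + digit_sum(5)
= 9 + 5 + digit_sum(0)
= 9 + 5 + 0
= 14


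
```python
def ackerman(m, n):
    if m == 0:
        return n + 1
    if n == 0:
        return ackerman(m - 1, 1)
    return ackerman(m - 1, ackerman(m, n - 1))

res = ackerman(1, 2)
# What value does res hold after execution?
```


ackerman(1, 2)
= ackerman(0, ackerman(1, 1))
First compute ackerman(1, 1) = 3
= ackerman(0, 3)
= 4


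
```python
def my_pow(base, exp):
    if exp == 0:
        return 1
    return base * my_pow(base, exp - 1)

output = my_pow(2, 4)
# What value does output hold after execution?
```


my_pow(2, 4)
= 2 * my_pow(2, 3)
= 2 * 2 * my_pow(2, 2)
= 2 * 2 * 2 * my_pow(2, 1)
= 2 * 2 * 2 * 2 * my_pow(2, 0)
= 2 * 2 * 2 * 2 * 1
= 16


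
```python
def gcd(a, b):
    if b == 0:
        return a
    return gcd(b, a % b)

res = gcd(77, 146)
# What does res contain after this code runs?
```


gcd(77, 146)
= gcd(146, 77 % 146) = gcd(146, 77)
= gcd(77, 146 % 77) = gcd(77, 69)
= gcd(69, 77 % 69) = gcd(69, 8)
= gcd(8, 69 % 8) = gcd(8, 5)
= gcd(5, 8 % 5) = gcd(5, 3)
= gcd(3, 5 % 3) = gcd(3, 2)
= gcd(2, 3 % 2) = gcd(2, 1)
= gcd(1, 2 % 1) = gcd(1, 0)
b == 0, return a = 1


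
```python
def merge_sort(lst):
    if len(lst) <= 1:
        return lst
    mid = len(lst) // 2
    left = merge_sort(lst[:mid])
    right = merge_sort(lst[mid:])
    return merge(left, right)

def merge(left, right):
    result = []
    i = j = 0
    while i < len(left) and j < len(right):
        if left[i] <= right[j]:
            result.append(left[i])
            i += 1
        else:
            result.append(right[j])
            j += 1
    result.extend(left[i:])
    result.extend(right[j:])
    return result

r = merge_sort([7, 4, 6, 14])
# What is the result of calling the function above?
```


merge_sort([7, 4, 6, 14])
Split into [7, 4] and [6, 14]
Left sorted: [4, 7]
Right sorted: [6, 14]
Merge [4, 7] and [6, 14]
= [4, 6, 7, 14]


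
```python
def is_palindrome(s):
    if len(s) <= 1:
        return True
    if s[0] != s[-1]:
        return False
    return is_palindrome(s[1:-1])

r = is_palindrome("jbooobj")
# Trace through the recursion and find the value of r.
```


is_palindrome("jbooobj")
"jbooobj": s[0]='j' == s[-1]='j' -> is_palindrome("booob")
"booob": s[0]='b' == s[-1]='b' -> is_palindrome("ooo")
"ooo": s[0]='o' == s[-1]='o' -> is_palindrome("o")
"o": len <= 1 -> True
= True


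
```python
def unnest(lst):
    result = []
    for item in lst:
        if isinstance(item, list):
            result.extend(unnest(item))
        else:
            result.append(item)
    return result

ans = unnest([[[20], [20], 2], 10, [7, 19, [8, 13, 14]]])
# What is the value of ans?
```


unnest([[[20], [20], 2], 10, [7, 19, [8, 13, 14]]])
Processing each element:
  [[20], [20], 2] is a list -> unnest recursively -> [20, 20, 2]
  10 is not a list -> append 10
  [7, 19, [8, 13, 14]] is a list -> unnest recursively -> [7, 19, 8, 13, 14]
= [20, 20, 2, 10, 7, 19, 8, 13, 14]


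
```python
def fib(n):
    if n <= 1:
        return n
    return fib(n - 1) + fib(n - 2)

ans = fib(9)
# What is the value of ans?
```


fib(9)
= fib(8) + fib(7)
= (fib(7) + fib(6)) + fib(7)
Computing bottom-up: fib(0)=0, fib(1)=1, fib(2)=1, fib(3)=2, fib(4)=3, fib(5)=5, fib(6)=8, fib(7)=13, fib(8)=21, fib(9)=34
= 34


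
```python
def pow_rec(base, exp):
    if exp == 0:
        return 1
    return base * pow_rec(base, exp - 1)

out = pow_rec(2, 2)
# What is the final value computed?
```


pow_rec(2, 2)
= 2 * pow_rec(2, 1)
= 2 * 2 * pow_rec(2, 0)
= 2 * 2 * 1
= 4


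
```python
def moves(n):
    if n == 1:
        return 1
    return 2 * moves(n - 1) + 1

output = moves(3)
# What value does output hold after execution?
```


moves(3)
= 2 * moves(2) + 1
= 2 * (2 * moves(1) + 1) + 1
Now compute bottom-up:
moves(1) = 1
moves(2) = 2 * 1 + 1 = 3
moves(3) = 2 * 3 + 1 = 7
= 7


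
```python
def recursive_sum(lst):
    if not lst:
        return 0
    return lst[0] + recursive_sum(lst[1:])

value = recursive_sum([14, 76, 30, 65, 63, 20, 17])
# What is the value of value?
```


recursive_sum([14, 76, 30, 65, 63, 20, 17])
= 14 + recursive_sum([76, 30, 65, 63, 20, 17])
= 14 + 76 + recursive_sum([30, 65, 63, 20, 17])
= 14 + 76 + 30 + recursive_sum([65, 63, 20, 17])
= 14 + 76 + 30 + 65 + recursive_sum([63, 20, 17])
= 14 + 76 + 30 + 65 + 63 + recursive_sum([20, 17])
= 14 + 76 + 30 + 65 + 63 + 20 + recursive_sum([17])
= 14 + 76 + 30 + 65 + 63 + 20 + 17 + recursive_sum([])
= 14 + 76 + 30 + 65 + 63 + 20 + 17 + 0
= 285


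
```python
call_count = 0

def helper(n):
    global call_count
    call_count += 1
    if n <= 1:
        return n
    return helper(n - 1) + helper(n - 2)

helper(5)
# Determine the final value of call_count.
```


helper(5) calls helper(4) and helper(3); each non-base call branches into two more.
Let C(k) = total number of calls made by helper(k), including the call to helper(k) itself.
Base cases: C(0) = 1, C(1) = 1
Recurrence: C(k) = 1 + C(k-1) + C(k-2)
  C(2) = 1 + C(1) + C(0) = 1 + 1 + 1 = 3
  C(3) = 1 + C(2) + C(1) = 1 + 3 + 1 = 5
  C(4) = 1 + C(3) + C(2) = 1 + 5 + 3 = 9
  C(5) = 1 + C(4) + C(3) = 1 + 9 + 5 = 15
Total calls = C(5) = 15


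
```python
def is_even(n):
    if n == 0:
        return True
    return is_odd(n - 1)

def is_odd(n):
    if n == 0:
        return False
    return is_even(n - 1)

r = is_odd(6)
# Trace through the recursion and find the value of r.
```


is_odd(6)
= is_even(5)
= is_odd(4)
= is_even(3)
= is_odd(2)
= is_even(1)
= is_odd(0)
n == 0: return False
= False


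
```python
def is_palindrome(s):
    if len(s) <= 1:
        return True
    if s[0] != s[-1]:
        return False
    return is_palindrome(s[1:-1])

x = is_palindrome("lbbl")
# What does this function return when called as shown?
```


is_palindrome("lbbl")
"lbbl": s[0]='l' == s[-1]='l' -> is_palindrome("bb")
"bb": s[0]='b' == s[-1]='b' -> is_palindrome("")
"": len <= 1 -> True
= True


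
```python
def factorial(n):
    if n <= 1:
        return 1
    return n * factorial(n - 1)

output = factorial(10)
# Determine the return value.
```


factorial(10)
= 10 * factorial(9)
= 10 * 9 * factorial(8)
= 10 * 9 * 8 * factorial(7)
= 10 * 9 * 8 * 7 * factorial(6)
= 10 * 9 * 8 * 7 * 6 * factorial(5)
= 10 * 9 * 8 * 7 * 6 * 5 * factorial(4)
= 10 * 9 * 8 * 7 * 6 * 5 * 4 * factorial(3)
= 10 * 9 * 8 * 7 * 6 * 5 * 4 * 3 * factorial(2)
= 10 * 9 * 8 * 7 * 6 * 5 * 4 * 3 * 2 * factorial(1)
= 10 * 9 * 8 * 7 * 6 * 5 * 4 * 3 * 2 * 1
= 3628800


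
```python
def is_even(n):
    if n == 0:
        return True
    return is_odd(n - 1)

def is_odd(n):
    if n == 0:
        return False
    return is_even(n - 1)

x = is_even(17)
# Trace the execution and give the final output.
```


is_even(17)
= is_odd(16)
= is_even(15)
= is_odd(14)
= is_even(13)
= is_odd(12)
= is_even(11)
= is_odd(10)
= is_even(9)
= is_odd(8)
= is_even(7)
= is_odd(6)
= is_even(5)
= is_odd(4)
= is_even(3)
= is_odd(2)
= is_even(1)
= is_odd(0)
n == 0: return False
= False


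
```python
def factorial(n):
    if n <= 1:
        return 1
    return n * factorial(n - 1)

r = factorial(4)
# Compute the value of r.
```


factorial(4)
= 4 * factorial(3)
= 4 * 3 * factorial(2)
= 4 * 3 * 2 * factorial(1)
= 4 * 3 * 2 * 1
= 24


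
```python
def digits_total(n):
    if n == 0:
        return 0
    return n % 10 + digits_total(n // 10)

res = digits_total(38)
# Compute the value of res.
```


digits_total(38)
= 8 + digits_total(3)
= 8 + 3 + digits_total(0)
= 8 + 3 + 0
= 11


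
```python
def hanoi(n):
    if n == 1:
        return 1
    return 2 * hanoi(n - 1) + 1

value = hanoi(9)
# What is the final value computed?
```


hanoi(9)
= 2 * hanoi(8) + 1
= 2 * (2 * hanoi(7) + 1) + 1
= 2 * (2 * (2 * hanoi(6) + 1) + 1) + 1
= 2 * (2 * (2 * (2 * hanoi(5) + 1) + 1) + 1) + 1
= 2 * (2 * (2 * (2 * (2 * hanoi(4) + 1) + 1) + 1) + 1) + 1
= 2 * (2 * (2 * (2 * (2 * (2 * hanoi(3) + 1) + 1) + 1) + 1) + 1) + 1
= 2 * (2 * (2 * (2 * (2 * (2 * (2 * hanoi(2) + 1) + 1) + 1) + 1) + 1) + 1) + 1
= 2 * (2 * (2 * (2 * (2 * (2 * (2 * (2 * hanoi(1) + 1) + 1) + 1) + 1) + 1) + 1) + 1) + 1
Now compute bottom-up:
hanoi(1) = 1
hanoi(2) = 2 * 1 + 1 = 3
hanoi(3) = 2 * 3 + 1 = 7
hanoi(4) = 2 * 7 + 1 = 15
hanoi(5) = 2 * 15 + 1 = 31
hanoi(6) = 2 * 31 + 1 = 63
hanoi(7) = 2 * 63 + 1 = 127
hanoi(8) = 2 * 127 + 1 = 255
hanoi(9) = 2 * 255 + 1 = 511
= 511
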